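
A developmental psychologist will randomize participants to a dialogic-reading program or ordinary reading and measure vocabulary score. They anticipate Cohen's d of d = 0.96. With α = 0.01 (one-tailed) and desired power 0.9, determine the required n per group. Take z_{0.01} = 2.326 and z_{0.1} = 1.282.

n = 29 per group

For two independent groups with equal n: n = 2·((z_{α} + z_β) / d)².
z_{α} + z_β = 2.326 + 1.282 = 3.608.
n = 2 × (3.608 / 0.96)² = 2 × 3.758² = 2 × 14.13 = 28.3.
Round up to the next whole participant.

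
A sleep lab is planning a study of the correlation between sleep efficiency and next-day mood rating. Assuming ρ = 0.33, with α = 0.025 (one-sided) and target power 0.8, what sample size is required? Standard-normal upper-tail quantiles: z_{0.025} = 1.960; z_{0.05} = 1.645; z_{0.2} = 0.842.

n = 70

Fisher's z: C = ½·ln((1+r)/(1−r)) = ½·ln(1.9851) = 0.3428.
n = ((z_{α} + z_β)/C)² + 3.
(1.960 + 0.842) / 0.3428 = 2.802 / 0.3428 = 8.174.
n = 8.174² + 3 = 66.81 + 3 = 69.8.
Round up.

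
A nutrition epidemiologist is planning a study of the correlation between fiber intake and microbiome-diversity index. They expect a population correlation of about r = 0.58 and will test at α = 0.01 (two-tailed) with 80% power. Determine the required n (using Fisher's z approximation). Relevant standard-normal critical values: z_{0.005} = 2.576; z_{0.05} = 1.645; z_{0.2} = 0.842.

Fisher's z: C = ½·ln((1+r)/(1−r)) = ½·ln(3.7619) = 0.6625.
n = ((z_{α/2} + z_β)/C)² + 3.
(2.576 + 0.842) / 0.6625 = 3.418 / 0.6625 = 5.159.
n = 5.159² + 3 = 26.62 + 3 = 29.6.
Round up.

n = 30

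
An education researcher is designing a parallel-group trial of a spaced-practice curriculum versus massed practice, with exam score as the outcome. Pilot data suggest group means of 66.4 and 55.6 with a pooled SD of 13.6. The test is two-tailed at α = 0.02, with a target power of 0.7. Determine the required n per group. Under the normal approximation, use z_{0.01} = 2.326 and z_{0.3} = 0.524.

n = 26 per group

Cohen's d = |M₁ − M₂| / SD_pooled = |66.4 − 55.6| / 13.6 = 10.8 / 13.6 = 0.794.
For two independent groups with equal n: n = 2·((z_{α/2} + z_β) / d)².
z_{α/2} + z_β = 2.326 + 0.524 = 2.850.
n = 2 × (2.850 / 0.794)² = 2 × 3.589² = 2 × 12.88 = 25.8.
Round up to the next whole participant.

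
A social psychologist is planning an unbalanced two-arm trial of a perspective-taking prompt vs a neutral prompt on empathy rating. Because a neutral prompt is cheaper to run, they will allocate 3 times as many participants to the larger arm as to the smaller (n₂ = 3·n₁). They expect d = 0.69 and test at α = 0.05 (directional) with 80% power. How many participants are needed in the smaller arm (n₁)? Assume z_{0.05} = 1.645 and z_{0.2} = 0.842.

With allocation ratio k = n₂/n₁ = 3, Var(x̄₁−x̄₂) = σ²(1/n₁ + 1/(k·n₁)) = σ²·(k+1)/(k·n₁).
So n₁ = (1 + 1/k)·((z_{α} + z_β)/d)² = 1.333 × (2.487/0.69)².
n₁ = 1.333 × 12.99 = 17.3.
Round up: n₁ = 18, giving n₂ = 3 × 18 = 54.

n₁ = 18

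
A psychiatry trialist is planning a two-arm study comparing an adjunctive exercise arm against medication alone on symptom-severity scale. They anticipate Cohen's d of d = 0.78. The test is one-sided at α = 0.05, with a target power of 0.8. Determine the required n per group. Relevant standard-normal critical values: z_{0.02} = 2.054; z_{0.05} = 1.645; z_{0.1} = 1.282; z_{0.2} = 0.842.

For two independent groups with equal n: n = 2·((z_{α} + z_β) / d)².
z_{α} + z_β = 1.645 + 0.842 = 2.487.
n = 2 × (2.487 / 0.78)² = 2 × 3.188² = 2 × 10.17 = 20.3.
Round up to the next whole participant.

n = 21 per group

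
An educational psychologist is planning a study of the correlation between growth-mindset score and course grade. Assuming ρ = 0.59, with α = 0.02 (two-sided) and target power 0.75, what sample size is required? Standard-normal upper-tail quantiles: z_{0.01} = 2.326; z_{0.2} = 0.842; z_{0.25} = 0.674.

n = 23

Fisher's z: C = ½·ln((1+r)/(1−r)) = ½·ln(3.8780) = 0.6777.
n = ((z_{α/2} + z_β)/C)² + 3.
(2.326 + 0.674) / 0.6777 = 3.000 / 0.6777 = 4.427.
n = 4.427² + 3 = 19.60 + 3 = 22.6.
Round up.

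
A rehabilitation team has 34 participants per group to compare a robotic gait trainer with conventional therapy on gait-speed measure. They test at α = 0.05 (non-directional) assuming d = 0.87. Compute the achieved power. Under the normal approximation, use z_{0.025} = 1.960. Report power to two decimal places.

For two equal groups, power = Φ(d·√(n/2) − z_{α/2}).
d·√(n/2) = 0.87 × √(34/2) = 0.87 × 4.123 = 3.587.
z_β = 3.587 − 1.960 = 1.627.
Power = Φ(1.627) = 0.948.

power ≈ 0.95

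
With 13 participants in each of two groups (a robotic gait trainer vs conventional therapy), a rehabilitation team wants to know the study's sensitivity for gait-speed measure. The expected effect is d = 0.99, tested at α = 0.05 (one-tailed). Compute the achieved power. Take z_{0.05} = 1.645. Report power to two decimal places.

power ≈ 0.81

For two equal groups, power = Φ(d·√(n/2) − z_{α}).
d·√(n/2) = 0.99 × √(13/2) = 0.99 × 2.550 = 2.524.
z_β = 2.524 − 1.645 = 0.879.
Power = Φ(0.879) = 0.810.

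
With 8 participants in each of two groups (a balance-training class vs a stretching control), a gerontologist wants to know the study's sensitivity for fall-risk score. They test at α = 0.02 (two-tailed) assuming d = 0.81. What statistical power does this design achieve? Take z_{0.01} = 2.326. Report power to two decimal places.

power ≈ 0.24

For two equal groups, power = Φ(d·√(n/2) − z_{α/2}).
d·√(n/2) = 0.81 × √(8/2) = 0.81 × 2.000 = 1.620.
z_β = 1.620 − 2.326 = -0.706.
Power = Φ(-0.706) = 0.240.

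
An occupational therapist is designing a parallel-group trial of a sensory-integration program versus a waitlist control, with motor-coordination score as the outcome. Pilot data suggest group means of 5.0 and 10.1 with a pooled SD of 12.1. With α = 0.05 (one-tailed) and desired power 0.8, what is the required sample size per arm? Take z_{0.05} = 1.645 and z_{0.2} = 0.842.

Cohen's d = |M₁ − M₂| / SD_pooled = |5.0 − 10.1| / 12.1 = 5.1 / 12.1 = 0.421.
For two independent groups with equal n: n = 2·((z_{α} + z_β) / d)².
z_{α} + z_β = 1.645 + 0.842 = 2.487.
n = 2 × (2.487 / 0.421)² = 2 × 5.907² = 2 × 34.90 = 69.8.
Round up to the next whole participant.

n = 70 per group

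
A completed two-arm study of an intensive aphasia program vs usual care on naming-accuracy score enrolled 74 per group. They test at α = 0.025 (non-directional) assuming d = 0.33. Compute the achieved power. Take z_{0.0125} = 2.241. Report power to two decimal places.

power ≈ 0.41

For two equal groups, power = Φ(d·√(n/2) − z_{α/2}).
d·√(n/2) = 0.33 × √(74/2) = 0.33 × 6.083 = 2.007.
z_β = 2.007 − 2.241 = -0.234.
Power = Φ(-0.234) = 0.408.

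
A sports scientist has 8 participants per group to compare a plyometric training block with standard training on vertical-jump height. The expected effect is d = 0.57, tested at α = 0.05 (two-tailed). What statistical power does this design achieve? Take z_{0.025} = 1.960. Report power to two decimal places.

power ≈ 0.21

For two equal groups, power = Φ(d·√(n/2) − z_{α/2}).
d·√(n/2) = 0.57 × √(8/2) = 0.57 × 2.000 = 1.140.
z_β = 1.140 − 1.960 = -0.820.
Power = Φ(-0.820) = 0.206.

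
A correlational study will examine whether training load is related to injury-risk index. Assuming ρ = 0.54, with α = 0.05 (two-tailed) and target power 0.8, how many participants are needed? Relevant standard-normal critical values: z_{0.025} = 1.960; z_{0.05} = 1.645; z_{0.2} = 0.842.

n = 25

Fisher's z: C = ½·ln((1+r)/(1−r)) = ½·ln(3.3478) = 0.6042.
n = ((z_{α/2} + z_β)/C)² + 3.
(1.960 + 0.842) / 0.6042 = 2.802 / 0.6042 = 4.638.
n = 4.638² + 3 = 21.51 + 3 = 24.5.
Round up.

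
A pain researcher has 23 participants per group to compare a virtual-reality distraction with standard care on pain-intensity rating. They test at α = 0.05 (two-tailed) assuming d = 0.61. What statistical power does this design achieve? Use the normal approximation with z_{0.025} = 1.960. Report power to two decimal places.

power ≈ 0.54

For two equal groups, power = Φ(d·√(n/2) − z_{α/2}).
d·√(n/2) = 0.61 × √(23/2) = 0.61 × 3.391 = 2.069.
z_β = 2.069 − 1.960 = 0.109.
Power = Φ(0.109) = 0.543.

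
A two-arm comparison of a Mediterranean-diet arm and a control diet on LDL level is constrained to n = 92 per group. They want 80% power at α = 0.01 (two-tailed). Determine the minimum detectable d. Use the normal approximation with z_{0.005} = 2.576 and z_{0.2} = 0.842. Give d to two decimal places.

For two independent groups of n = 92 each: d_min = (z_{α/2} + z_β)·√(2/n).
z-sum = 2.576 + 0.842 = 3.418.
d_min = 3.418 × √(2/92) = 3.418 × 0.1474 = 0.504.

d_min ≈ 0.50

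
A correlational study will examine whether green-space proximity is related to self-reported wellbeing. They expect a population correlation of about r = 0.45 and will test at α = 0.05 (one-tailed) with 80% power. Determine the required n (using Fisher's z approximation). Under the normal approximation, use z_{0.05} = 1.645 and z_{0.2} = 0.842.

n = 30

Fisher's z: C = ½·ln((1+r)/(1−r)) = ½·ln(2.6364) = 0.4847.
n = ((z_{α} + z_β)/C)² + 3.
(1.645 + 0.842) / 0.4847 = 2.487 / 0.4847 = 5.131.
n = 5.131² + 3 = 26.33 + 3 = 29.3.
Round up.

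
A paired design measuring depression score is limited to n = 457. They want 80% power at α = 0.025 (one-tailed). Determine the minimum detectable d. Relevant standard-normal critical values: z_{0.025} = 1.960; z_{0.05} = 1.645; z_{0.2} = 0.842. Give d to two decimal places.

d_min ≈ 0.13

For a single sample (or paired design) of n = 457: d_min = (z_{α} + z_β)/√n.
z-sum = 1.960 + 0.842 = 2.802.
d_min = 2.802 / √457 = 2.802 / 21.378 = 0.131.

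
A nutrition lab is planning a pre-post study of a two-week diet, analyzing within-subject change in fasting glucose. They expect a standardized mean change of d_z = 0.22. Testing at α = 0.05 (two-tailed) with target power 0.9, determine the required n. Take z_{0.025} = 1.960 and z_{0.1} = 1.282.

For a paired (one-sample on differences) test: n = ((z_{α/2} + z_β) / d)².
z_{α/2} + z_β = 1.960 + 1.282 = 3.242.
n = (3.242 / 0.22)² = 14.736² = 217.16.
Round up.

n = 218 pairs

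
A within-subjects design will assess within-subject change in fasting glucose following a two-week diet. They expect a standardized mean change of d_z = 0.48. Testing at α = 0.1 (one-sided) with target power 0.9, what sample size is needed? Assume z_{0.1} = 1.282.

n = 29 pairs

For a paired (one-sample on differences) test: n = ((z_{α} + z_β) / d)².
z_{α} + z_β = 1.282 + 1.282 = 2.564.
n = (2.564 / 0.48)² = 5.342² = 28.53.
Round up.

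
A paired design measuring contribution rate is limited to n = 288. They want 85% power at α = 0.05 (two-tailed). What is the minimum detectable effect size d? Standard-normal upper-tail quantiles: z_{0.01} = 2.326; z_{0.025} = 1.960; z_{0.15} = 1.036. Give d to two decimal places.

d_min ≈ 0.18

For a single sample (or paired design) of n = 288: d_min = (z_{α/2} + z_β)/√n.
z-sum = 1.960 + 1.036 = 2.996.
d_min = 2.996 / √288 = 2.996 / 16.971 = 0.177.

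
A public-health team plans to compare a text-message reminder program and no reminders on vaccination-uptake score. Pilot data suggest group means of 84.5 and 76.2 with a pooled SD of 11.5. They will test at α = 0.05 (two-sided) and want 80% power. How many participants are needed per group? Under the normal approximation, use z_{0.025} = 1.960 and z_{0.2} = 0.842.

n = 31 per group

Cohen's d = |M₁ − M₂| / SD_pooled = |84.5 − 76.2| / 11.5 = 8.3 / 11.5 = 0.722.
For two independent groups with equal n: n = 2·((z_{α/2} + z_β) / d)².
z_{α/2} + z_β = 1.960 + 0.842 = 2.802.
n = 2 × (2.802 / 0.722)² = 2 × 3.881² = 2 × 15.06 = 30.1.
Round up to the next whole participant.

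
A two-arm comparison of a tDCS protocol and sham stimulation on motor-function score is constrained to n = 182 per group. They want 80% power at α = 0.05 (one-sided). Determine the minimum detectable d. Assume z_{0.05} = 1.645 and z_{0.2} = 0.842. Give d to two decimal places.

d_min ≈ 0.26

For two independent groups of n = 182 each: d_min = (z_{α} + z_β)·√(2/n).
z-sum = 1.645 + 0.842 = 2.487.
d_min = 2.487 × √(2/182) = 2.487 × 0.1048 = 0.261.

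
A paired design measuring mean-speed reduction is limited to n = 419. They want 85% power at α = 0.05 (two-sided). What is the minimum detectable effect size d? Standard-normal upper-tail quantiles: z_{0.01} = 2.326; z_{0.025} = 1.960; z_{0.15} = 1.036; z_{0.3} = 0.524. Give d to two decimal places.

For a single sample (or paired design) of n = 419: d_min = (z_{α/2} + z_β)/√n.
z-sum = 1.960 + 1.036 = 2.996.
d_min = 2.996 / √419 = 2.996 / 20.469 = 0.146.

d_min ≈ 0.15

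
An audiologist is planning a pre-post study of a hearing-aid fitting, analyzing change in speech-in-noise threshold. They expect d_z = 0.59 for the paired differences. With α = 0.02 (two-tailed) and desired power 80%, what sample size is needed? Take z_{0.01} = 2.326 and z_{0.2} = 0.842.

n = 29 pairs

For a paired (one-sample on differences) test: n = ((z_{α/2} + z_β) / d)².
z_{α/2} + z_β = 2.326 + 0.842 = 3.168.
n = (3.168 / 0.59)² = 5.369² = 28.83.
Round up.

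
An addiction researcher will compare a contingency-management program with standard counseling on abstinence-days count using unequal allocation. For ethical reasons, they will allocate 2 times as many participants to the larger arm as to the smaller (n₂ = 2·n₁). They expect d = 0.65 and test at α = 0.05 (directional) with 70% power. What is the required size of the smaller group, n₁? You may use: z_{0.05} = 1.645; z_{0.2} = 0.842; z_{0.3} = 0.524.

n₁ = 17

With allocation ratio k = n₂/n₁ = 2, Var(x̄₁−x̄₂) = σ²(1/n₁ + 1/(k·n₁)) = σ²·(k+1)/(k·n₁).
So n₁ = (1 + 1/k)·((z_{α} + z_β)/d)² = 1.500 × (2.169/0.65)².
n₁ = 1.500 × 11.14 = 16.7.
Round up: n₁ = 17, giving n₂ = 2 × 17 = 34.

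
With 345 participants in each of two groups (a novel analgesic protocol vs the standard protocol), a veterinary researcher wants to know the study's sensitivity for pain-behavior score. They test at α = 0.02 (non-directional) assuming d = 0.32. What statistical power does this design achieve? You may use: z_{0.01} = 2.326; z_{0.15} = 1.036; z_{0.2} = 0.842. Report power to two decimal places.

power ≈ 0.97

For two equal groups, power = Φ(d·√(n/2) − z_{α/2}).
d·√(n/2) = 0.32 × √(345/2) = 0.32 × 13.134 = 4.203.
z_β = 4.203 − 2.326 = 1.877.
Power = Φ(1.877) = 0.970.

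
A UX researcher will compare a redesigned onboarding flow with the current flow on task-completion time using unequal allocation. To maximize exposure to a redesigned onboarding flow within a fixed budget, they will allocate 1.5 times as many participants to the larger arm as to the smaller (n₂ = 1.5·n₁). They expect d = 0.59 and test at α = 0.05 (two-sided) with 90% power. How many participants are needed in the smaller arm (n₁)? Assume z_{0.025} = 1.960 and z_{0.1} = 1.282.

With allocation ratio k = n₂/n₁ = 1.5, Var(x̄₁−x̄₂) = σ²(1/n₁ + 1/(k·n₁)) = σ²·(k+1)/(k·n₁).
So n₁ = (1 + 1/k)·((z_{α/2} + z_β)/d)² = 1.667 × (3.242/0.59)².
n₁ = 1.667 × 30.19 = 50.3.
Round up: n₁ = 51, giving n₂ = ⌈1.5 × 51⌉ = ⌈76.5⌉ = 77.

n₁ = 51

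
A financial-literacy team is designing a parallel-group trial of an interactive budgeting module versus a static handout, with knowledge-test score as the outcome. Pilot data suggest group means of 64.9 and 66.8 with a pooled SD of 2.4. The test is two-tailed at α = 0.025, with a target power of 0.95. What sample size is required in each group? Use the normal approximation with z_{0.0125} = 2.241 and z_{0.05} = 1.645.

n = 49 per group

Cohen's d = |M₁ − M₂| / SD_pooled = |64.9 − 66.8| / 2.4 = 1.9 / 2.4 = 0.792.
For two independent groups with equal n: n = 2·((z_{α/2} + z_β) / d)².
z_{α/2} + z_β = 2.241 + 1.645 = 3.886.
n = 2 × (3.886 / 0.792)² = 2 × 4.907² = 2 × 24.07 = 48.1.
Round up to the next whole participant.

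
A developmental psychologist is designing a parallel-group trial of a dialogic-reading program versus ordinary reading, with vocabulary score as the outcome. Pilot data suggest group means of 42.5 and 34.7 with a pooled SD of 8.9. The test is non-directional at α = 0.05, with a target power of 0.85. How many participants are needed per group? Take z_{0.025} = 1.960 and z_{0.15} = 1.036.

n = 24 per group

Cohen's d = |M₁ − M₂| / SD_pooled = |42.5 − 34.7| / 8.9 = 7.8 / 8.9 = 0.876.
For two independent groups with equal n: n = 2·((z_{α/2} + z_β) / d)².
z_{α/2} + z_β = 1.960 + 1.036 = 2.996.
n = 2 × (2.996 / 0.876)² = 2 × 3.420² = 2 × 11.70 = 23.4.
Round up to the next whole participant.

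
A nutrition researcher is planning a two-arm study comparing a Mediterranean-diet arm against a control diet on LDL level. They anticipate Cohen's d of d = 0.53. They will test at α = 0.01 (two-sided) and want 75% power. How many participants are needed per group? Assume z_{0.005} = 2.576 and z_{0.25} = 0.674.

For two independent groups with equal n: n = 2·((z_{α/2} + z_β) / d)².
z_{α/2} + z_β = 2.576 + 0.674 = 3.250.
n = 2 × (3.250 / 0.53)² = 2 × 6.132² = 2 × 37.60 = 75.2.
Round up to the next whole participant.

n = 76 per group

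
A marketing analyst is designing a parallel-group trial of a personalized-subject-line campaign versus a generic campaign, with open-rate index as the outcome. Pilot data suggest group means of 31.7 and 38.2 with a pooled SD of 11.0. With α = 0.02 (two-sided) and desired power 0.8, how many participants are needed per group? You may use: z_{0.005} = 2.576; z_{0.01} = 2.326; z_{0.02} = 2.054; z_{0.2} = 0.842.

Cohen's d = |M₁ − M₂| / SD_pooled = |31.7 − 38.2| / 11.0 = 6.5 / 11.0 = 0.591.
For two independent groups with equal n: n = 2·((z_{α/2} + z_β) / d)².
z_{α/2} + z_β = 2.326 + 0.842 = 3.168.
n = 2 × (3.168 / 0.591)² = 2 × 5.360² = 2 × 28.73 = 57.5.
Round up to the next whole participant.

n = 58 per group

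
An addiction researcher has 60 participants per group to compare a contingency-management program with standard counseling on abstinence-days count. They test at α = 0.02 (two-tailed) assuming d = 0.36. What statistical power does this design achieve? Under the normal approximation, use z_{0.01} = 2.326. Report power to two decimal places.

power ≈ 0.36

For two equal groups, power = Φ(d·√(n/2) − z_{α/2}).
d·√(n/2) = 0.36 × √(60/2) = 0.36 × 5.477 = 1.972.
z_β = 1.972 − 2.326 = -0.354.
Power = Φ(-0.354) = 0.362.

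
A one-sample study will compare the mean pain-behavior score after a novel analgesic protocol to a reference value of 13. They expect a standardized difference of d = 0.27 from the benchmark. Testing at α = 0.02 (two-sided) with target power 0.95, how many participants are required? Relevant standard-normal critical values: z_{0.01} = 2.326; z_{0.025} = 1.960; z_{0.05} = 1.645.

n = 217

For a one-sample test: n = ((z_{α/2} + z_β) / d)².
z_{α/2} + z_β = 2.326 + 1.645 = 3.971.
n = (3.971 / 0.27)² = 14.707² = 216.31.
Round up.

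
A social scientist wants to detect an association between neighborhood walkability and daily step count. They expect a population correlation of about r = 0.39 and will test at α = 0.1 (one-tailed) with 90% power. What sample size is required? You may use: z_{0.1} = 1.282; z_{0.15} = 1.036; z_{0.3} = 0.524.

n = 42

Fisher's z: C = ½·ln((1+r)/(1−r)) = ½·ln(2.2787) = 0.4118.
n = ((z_{α} + z_β)/C)² + 3.
(1.282 + 1.282) / 0.4118 = 2.564 / 0.4118 = 6.226.
n = 6.226² + 3 = 38.77 + 3 = 41.8.
Round up.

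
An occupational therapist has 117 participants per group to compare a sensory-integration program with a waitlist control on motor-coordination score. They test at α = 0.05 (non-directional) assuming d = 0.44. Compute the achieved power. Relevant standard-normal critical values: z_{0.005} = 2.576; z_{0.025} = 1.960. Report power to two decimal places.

For two equal groups, power = Φ(d·√(n/2) − z_{α/2}).
d·√(n/2) = 0.44 × √(117/2) = 0.44 × 7.649 = 3.365.
z_β = 3.365 − 1.960 = 1.405.
Power = Φ(1.405) = 0.920.

power ≈ 0.92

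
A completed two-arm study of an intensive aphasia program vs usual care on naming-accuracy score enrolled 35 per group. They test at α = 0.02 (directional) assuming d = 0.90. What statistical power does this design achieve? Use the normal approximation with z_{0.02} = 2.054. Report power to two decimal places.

For two equal groups, power = Φ(d·√(n/2) − z_{α}).
d·√(n/2) = 0.90 × √(35/2) = 0.90 × 4.183 = 3.765.
z_β = 3.765 − 2.054 = 1.711.
Power = Φ(1.711) = 0.956.

power ≈ 0.96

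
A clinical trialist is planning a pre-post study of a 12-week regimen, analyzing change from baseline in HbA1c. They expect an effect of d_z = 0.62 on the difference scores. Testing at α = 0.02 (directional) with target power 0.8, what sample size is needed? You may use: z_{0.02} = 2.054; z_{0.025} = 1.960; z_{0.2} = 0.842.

n = 22 pairs

For a paired (one-sample on differences) test: n = ((z_{α} + z_β) / d)².
z_{α} + z_β = 2.054 + 0.842 = 2.896.
n = (2.896 / 0.62)² = 4.671² = 21.82.
Round up.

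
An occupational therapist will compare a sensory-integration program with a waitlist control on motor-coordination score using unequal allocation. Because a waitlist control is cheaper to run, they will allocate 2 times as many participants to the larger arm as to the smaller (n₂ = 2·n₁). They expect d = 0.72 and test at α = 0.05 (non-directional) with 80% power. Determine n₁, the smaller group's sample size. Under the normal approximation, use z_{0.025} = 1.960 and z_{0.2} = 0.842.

With allocation ratio k = n₂/n₁ = 2, Var(x̄₁−x̄₂) = σ²(1/n₁ + 1/(k·n₁)) = σ²·(k+1)/(k·n₁).
So n₁ = (1 + 1/k)·((z_{α/2} + z_β)/d)² = 1.500 × (2.802/0.72)².
n₁ = 1.500 × 15.15 = 22.7.
Round up: n₁ = 23, giving n₂ = 2 × 23 = 46.

n₁ = 23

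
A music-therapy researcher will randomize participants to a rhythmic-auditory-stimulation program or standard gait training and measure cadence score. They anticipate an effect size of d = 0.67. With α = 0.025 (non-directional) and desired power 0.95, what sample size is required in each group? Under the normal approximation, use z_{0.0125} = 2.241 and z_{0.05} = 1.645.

For two independent groups with equal n: n = 2·((z_{α/2} + z_β) / d)².
z_{α/2} + z_β = 2.241 + 1.645 = 3.886.
n = 2 × (3.886 / 0.67)² = 2 × 5.800² = 2 × 33.64 = 67.3.
Round up to the next whole participant.

n = 68 per group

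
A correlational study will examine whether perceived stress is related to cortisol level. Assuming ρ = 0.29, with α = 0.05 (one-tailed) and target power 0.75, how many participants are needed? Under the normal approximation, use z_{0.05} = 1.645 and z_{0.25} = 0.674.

Fisher's z: C = ½·ln((1+r)/(1−r)) = ½·ln(1.8169) = 0.2986.
n = ((z_{α} + z_β)/C)² + 3.
(1.645 + 0.674) / 0.2986 = 2.319 / 0.2986 = 7.766.
n = 7.766² + 3 = 60.31 + 3 = 63.3.
Round up.

n = 64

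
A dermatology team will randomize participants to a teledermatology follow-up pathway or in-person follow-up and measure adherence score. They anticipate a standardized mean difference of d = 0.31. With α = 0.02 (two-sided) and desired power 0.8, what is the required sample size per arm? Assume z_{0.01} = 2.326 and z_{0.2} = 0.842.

For two independent groups with equal n: n = 2·((z_{α/2} + z_β) / d)².
z_{α/2} + z_β = 2.326 + 0.842 = 3.168.
n = 2 × (3.168 / 0.31)² = 2 × 10.219² = 2 × 104.44 = 208.9.
Round up to the next whole participant.

n = 209 per group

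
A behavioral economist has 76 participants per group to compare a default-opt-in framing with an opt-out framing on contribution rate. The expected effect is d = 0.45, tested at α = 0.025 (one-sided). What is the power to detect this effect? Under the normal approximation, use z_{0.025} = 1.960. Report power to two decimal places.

power ≈ 0.79

For two equal groups, power = Φ(d·√(n/2) − z_{α}).
d·√(n/2) = 0.45 × √(76/2) = 0.45 × 6.164 = 2.774.
z_β = 2.774 − 1.960 = 0.814.
Power = Φ(0.814) = 0.792.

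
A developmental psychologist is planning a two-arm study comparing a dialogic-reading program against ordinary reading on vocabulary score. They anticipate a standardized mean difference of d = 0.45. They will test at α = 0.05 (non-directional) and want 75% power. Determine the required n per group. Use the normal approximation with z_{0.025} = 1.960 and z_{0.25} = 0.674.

n = 69 per group

For two independent groups with equal n: n = 2·((z_{α/2} + z_β) / d)².
z_{α/2} + z_β = 1.960 + 0.674 = 2.634.
n = 2 × (2.634 / 0.45)² = 2 × 5.853² = 2 × 34.26 = 68.5.
Round up to the next whole participant.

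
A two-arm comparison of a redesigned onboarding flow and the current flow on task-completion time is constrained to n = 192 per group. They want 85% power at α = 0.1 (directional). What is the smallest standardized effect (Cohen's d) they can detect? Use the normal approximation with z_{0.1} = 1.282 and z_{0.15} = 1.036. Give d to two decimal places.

For two independent groups of n = 192 each: d_min = (z_{α} + z_β)·√(2/n).
z-sum = 1.282 + 1.036 = 2.318.
d_min = 2.318 × √(2/192) = 2.318 × 0.1021 = 0.237.

d_min ≈ 0.24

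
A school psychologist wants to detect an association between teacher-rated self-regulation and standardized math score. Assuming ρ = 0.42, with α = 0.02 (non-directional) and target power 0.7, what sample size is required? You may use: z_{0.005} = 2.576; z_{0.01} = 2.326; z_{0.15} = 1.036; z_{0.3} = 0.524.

n = 44

Fisher's z: C = ½·ln((1+r)/(1−r)) = ½·ln(2.4483) = 0.4477.
n = ((z_{α/2} + z_β)/C)² + 3.
(2.326 + 0.524) / 0.4477 = 2.850 / 0.4477 = 6.366.
n = 6.366² + 3 = 40.52 + 3 = 43.5.
Round up.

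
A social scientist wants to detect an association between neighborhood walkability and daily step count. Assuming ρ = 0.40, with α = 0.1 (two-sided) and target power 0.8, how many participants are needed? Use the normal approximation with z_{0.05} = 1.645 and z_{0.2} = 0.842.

Fisher's z: C = ½·ln((1+r)/(1−r)) = ½·ln(2.3333) = 0.4236.
n = ((z_{α/2} + z_β)/C)² + 3.
(1.645 + 0.842) / 0.4236 = 2.487 / 0.4236 = 5.871.
n = 5.871² + 3 = 34.47 + 3 = 37.5.
Round up.

n = 38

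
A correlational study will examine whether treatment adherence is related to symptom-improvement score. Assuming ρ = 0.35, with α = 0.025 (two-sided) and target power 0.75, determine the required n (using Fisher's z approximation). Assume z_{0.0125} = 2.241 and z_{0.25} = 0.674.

Fisher's z: C = ½·ln((1+r)/(1−r)) = ½·ln(2.0769) = 0.3654.
n = ((z_{α/2} + z_β)/C)² + 3.
(2.241 + 0.674) / 0.3654 = 2.915 / 0.3654 = 7.978.
n = 7.978² + 3 = 63.64 + 3 = 66.6.
Round up.

n = 67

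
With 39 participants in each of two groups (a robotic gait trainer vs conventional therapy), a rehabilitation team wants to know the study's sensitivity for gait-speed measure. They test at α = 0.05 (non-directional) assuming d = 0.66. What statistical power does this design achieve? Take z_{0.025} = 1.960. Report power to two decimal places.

power ≈ 0.83

For two equal groups, power = Φ(d·√(n/2) − z_{α/2}).
d·√(n/2) = 0.66 × √(39/2) = 0.66 × 4.416 = 2.914.
z_β = 2.914 − 1.960 = 0.954.
Power = Φ(0.954) = 0.830.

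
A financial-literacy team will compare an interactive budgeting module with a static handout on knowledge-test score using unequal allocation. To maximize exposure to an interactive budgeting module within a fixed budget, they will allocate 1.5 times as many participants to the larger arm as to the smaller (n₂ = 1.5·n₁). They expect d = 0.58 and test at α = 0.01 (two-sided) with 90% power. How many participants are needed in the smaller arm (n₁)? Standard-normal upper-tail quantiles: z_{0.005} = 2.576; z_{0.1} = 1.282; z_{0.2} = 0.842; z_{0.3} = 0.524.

n₁ = 74

With allocation ratio k = n₂/n₁ = 1.5, Var(x̄₁−x̄₂) = σ²(1/n₁ + 1/(k·n₁)) = σ²·(k+1)/(k·n₁).
So n₁ = (1 + 1/k)·((z_{α/2} + z_β)/d)² = 1.667 × (3.858/0.58)².
n₁ = 1.667 × 44.25 = 73.7.
Round up: n₁ = 74, giving n₂ = 1.5 × 74 = 111.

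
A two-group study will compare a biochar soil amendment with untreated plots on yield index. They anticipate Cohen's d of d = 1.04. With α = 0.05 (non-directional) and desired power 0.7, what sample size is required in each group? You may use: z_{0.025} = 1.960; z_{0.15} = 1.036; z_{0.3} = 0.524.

For two independent groups with equal n: n = 2·((z_{α/2} + z_β) / d)².
z_{α/2} + z_β = 1.960 + 0.524 = 2.484.
n = 2 × (2.484 / 1.04)² = 2 × 2.388² = 2 × 5.70 = 11.4.
Round up to the next whole participant.

n = 12 per group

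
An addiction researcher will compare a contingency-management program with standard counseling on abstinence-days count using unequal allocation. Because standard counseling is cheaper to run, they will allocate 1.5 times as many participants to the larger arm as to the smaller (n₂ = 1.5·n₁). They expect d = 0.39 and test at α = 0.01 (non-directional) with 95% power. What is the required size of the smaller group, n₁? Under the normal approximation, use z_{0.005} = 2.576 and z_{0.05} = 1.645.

With allocation ratio k = n₂/n₁ = 1.5, Var(x̄₁−x̄₂) = σ²(1/n₁ + 1/(k·n₁)) = σ²·(k+1)/(k·n₁).
So n₁ = (1 + 1/k)·((z_{α/2} + z_β)/d)² = 1.667 × (4.221/0.39)².
n₁ = 1.667 × 117.14 = 195.2.
Round up: n₁ = 196, giving n₂ = 1.5 × 196 = 294.

n₁ = 196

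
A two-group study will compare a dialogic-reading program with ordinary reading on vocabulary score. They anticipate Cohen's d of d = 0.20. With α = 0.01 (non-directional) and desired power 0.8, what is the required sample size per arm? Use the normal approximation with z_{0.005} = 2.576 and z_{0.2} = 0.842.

n = 585 per group

For two independent groups with equal n: n = 2·((z_{α/2} + z_β) / d)².
z_{α/2} + z_β = 2.576 + 0.842 = 3.418.
n = 2 × (3.418 / 0.20)² = 2 × 17.090² = 2 × 292.07 = 584.1.
Round up to the next whole participant.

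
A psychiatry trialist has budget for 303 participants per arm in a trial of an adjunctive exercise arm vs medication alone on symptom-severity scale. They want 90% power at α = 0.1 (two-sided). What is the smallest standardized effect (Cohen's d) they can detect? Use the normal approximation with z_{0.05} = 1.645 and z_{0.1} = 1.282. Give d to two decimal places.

d_min ≈ 0.24

For two independent groups of n = 303 each: d_min = (z_{α/2} + z_β)·√(2/n).
z-sum = 1.645 + 1.282 = 2.927.
d_min = 2.927 × √(2/303) = 2.927 × 0.0812 = 0.238.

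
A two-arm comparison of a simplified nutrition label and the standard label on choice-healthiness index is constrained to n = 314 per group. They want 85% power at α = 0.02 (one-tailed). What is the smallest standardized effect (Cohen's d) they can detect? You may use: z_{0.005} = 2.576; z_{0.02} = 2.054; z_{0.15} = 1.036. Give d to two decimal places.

For two independent groups of n = 314 each: d_min = (z_{α} + z_β)·√(2/n).
z-sum = 2.054 + 1.036 = 3.090.
d_min = 3.090 × √(2/314) = 3.090 × 0.0798 = 0.247.

d_min ≈ 0.25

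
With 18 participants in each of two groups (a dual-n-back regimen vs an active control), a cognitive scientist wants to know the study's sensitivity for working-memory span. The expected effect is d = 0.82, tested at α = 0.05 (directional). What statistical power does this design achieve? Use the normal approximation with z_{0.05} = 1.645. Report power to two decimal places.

power ≈ 0.79

For two equal groups, power = Φ(d·√(n/2) − z_{α}).
d·√(n/2) = 0.82 × √(18/2) = 0.82 × 3.000 = 2.460.
z_β = 2.460 − 1.645 = 0.815.
Power = Φ(0.815) = 0.792.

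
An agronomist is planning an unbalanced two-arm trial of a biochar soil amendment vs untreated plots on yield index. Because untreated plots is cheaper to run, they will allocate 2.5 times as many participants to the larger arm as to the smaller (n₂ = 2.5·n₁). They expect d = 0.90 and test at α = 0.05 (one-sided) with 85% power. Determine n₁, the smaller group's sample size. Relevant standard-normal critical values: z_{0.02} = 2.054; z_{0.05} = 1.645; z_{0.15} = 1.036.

n₁ = 13

With allocation ratio k = n₂/n₁ = 2.5, Var(x̄₁−x̄₂) = σ²(1/n₁ + 1/(k·n₁)) = σ²·(k+1)/(k·n₁).
So n₁ = (1 + 1/k)·((z_{α} + z_β)/d)² = 1.400 × (2.681/0.90)².
n₁ = 1.400 × 8.87 = 12.4.
Round up: n₁ = 13, giving n₂ = ⌈2.5 × 13⌉ = ⌈32.5⌉ = 33.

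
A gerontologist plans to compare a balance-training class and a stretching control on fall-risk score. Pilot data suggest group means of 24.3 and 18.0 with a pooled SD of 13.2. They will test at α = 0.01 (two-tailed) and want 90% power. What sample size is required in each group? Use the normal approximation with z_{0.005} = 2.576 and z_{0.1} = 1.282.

Cohen's d = |M₁ − M₂| / SD_pooled = |24.3 − 18.0| / 13.2 = 6.3 / 13.2 = 0.477.
For two independent groups with equal n: n = 2·((z_{α/2} + z_β) / d)².
z_{α/2} + z_β = 2.576 + 1.282 = 3.858.
n = 2 × (3.858 / 0.477)² = 2 × 8.088² = 2 × 65.42 = 130.8.
Round up to the next whole participant.

n = 131 per group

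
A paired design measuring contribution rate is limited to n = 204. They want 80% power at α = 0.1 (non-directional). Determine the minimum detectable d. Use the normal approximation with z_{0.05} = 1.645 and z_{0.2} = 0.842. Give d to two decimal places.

d_min ≈ 0.17

For a single sample (or paired design) of n = 204: d_min = (z_{α/2} + z_β)/√n.
z-sum = 1.645 + 0.842 = 2.487.
d_min = 2.487 / √204 = 2.487 / 14.283 = 0.174.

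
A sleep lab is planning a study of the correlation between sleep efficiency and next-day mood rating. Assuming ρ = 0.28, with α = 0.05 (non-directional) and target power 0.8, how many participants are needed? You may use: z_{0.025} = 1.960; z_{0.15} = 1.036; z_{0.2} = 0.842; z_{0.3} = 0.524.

Fisher's z: C = ½·ln((1+r)/(1−r)) = ½·ln(1.7778) = 0.2877.
n = ((z_{α/2} + z_β)/C)² + 3.
(1.960 + 0.842) / 0.2877 = 2.802 / 0.2877 = 9.739.
n = 9.739² + 3 = 94.85 + 3 = 97.9.
Round up.

n = 98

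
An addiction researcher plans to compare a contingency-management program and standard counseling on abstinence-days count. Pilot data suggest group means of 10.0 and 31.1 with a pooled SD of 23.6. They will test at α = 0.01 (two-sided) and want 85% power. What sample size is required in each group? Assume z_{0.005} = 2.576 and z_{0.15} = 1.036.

Cohen's d = |M₁ − M₂| / SD_pooled = |10.0 − 31.1| / 23.6 = 21.1 / 23.6 = 0.894.
For two independent groups with equal n: n = 2·((z_{α/2} + z_β) / d)².
z_{α/2} + z_β = 2.576 + 1.036 = 3.612.
n = 2 × (3.612 / 0.894)² = 2 × 4.040² = 2 × 16.32 = 32.6.
Round up to the next whole participant.

n = 33 per group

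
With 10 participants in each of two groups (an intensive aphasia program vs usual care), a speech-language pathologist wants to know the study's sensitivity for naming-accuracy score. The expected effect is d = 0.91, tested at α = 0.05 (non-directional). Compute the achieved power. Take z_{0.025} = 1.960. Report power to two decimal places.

power ≈ 0.53

For two equal groups, power = Φ(d·√(n/2) − z_{α/2}).
d·√(n/2) = 0.91 × √(10/2) = 0.91 × 2.236 = 2.035.
z_β = 2.035 − 1.960 = 0.075.
Power = Φ(0.075) = 0.530.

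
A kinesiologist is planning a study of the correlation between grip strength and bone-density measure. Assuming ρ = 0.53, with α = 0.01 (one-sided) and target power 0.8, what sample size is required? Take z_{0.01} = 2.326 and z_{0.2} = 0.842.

n = 32

Fisher's z: C = ½·ln((1+r)/(1−r)) = ½·ln(3.2553) = 0.5901.
n = ((z_{α} + z_β)/C)² + 3.
(2.326 + 0.842) / 0.5901 = 3.168 / 0.5901 = 5.369.
n = 5.369² + 3 = 28.82 + 3 = 31.8.
Round up.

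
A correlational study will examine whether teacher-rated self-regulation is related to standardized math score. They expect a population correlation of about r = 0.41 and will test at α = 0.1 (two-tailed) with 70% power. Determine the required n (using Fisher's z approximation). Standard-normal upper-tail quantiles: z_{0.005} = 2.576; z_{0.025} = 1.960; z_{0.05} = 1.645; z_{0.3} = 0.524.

n = 28

Fisher's z: C = ½·ln((1+r)/(1−r)) = ½·ln(2.3898) = 0.4356.
n = ((z_{α/2} + z_β)/C)² + 3.
(1.645 + 0.524) / 0.4356 = 2.169 / 0.4356 = 4.979.
n = 4.979² + 3 = 24.79 + 3 = 27.8.
Round up.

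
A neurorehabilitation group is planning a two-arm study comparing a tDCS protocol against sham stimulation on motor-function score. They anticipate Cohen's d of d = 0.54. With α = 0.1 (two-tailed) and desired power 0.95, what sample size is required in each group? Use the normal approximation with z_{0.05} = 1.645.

For two independent groups with equal n: n = 2·((z_{α/2} + z_β) / d)².
z_{α/2} + z_β = 1.645 + 1.645 = 3.290.
n = 2 × (3.290 / 0.54)² = 2 × 6.093² = 2 × 37.12 = 74.2.
Round up to the next whole participant.

n = 75 per group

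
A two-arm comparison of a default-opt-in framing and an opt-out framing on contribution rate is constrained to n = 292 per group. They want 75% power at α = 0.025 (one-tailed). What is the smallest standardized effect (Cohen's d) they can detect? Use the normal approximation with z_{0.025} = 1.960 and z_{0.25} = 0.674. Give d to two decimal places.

For two independent groups of n = 292 each: d_min = (z_{α} + z_β)·√(2/n).
z-sum = 1.960 + 0.674 = 2.634.
d_min = 2.634 × √(2/292) = 2.634 × 0.0828 = 0.218.

d_min ≈ 0.22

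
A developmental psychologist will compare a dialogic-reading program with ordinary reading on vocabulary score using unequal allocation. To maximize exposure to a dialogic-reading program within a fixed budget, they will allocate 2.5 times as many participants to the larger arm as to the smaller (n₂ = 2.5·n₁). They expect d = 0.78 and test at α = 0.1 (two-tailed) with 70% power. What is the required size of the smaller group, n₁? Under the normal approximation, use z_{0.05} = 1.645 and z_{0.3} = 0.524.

With allocation ratio k = n₂/n₁ = 2.5, Var(x̄₁−x̄₂) = σ²(1/n₁ + 1/(k·n₁)) = σ²·(k+1)/(k·n₁).
So n₁ = (1 + 1/k)·((z_{α/2} + z_β)/d)² = 1.400 × (2.169/0.78)².
n₁ = 1.400 × 7.73 = 10.8.
Round up: n₁ = 11, giving n₂ = ⌈2.5 × 11⌉ = ⌈27.5⌉ = 28.

n₁ = 11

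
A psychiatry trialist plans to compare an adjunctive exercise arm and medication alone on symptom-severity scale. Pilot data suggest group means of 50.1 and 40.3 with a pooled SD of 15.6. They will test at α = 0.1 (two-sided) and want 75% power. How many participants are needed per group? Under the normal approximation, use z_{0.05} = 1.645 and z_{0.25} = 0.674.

n = 28 per group

Cohen's d = |M₁ − M₂| / SD_pooled = |50.1 − 40.3| / 15.6 = 9.8 / 15.6 = 0.628.
For two independent groups with equal n: n = 2·((z_{α/2} + z_β) / d)².
z_{α/2} + z_β = 1.645 + 0.674 = 2.319.
n = 2 × (2.319 / 0.628)² = 2 × 3.693² = 2 × 13.64 = 27.3.
Round up to the next whole participant.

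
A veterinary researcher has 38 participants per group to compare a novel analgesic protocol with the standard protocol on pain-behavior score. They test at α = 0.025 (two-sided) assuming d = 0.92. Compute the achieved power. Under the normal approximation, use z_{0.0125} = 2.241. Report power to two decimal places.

For two equal groups, power = Φ(d·√(n/2) − z_{α/2}).
d·√(n/2) = 0.92 × √(38/2) = 0.92 × 4.359 = 4.010.
z_β = 4.010 − 2.241 = 1.769.
Power = Φ(1.769) = 0.962.

power ≈ 0.96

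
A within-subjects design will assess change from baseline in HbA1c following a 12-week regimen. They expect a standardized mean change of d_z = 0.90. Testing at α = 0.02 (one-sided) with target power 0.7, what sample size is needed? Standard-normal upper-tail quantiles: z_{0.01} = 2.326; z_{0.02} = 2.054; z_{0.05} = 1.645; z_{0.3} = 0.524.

For a paired (one-sample on differences) test: n = ((z_{α} + z_β) / d)².
z_{α} + z_β = 2.054 + 0.524 = 2.578.
n = (2.578 / 0.90)² = 2.864² = 8.21.
Round up.

n = 9 pairs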